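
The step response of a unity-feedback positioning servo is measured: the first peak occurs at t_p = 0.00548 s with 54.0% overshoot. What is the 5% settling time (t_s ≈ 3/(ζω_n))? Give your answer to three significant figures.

From the overshoot, ζ = −ln(OS)/√(π²+ln²(OS)) = 0.192.
From t_p = π/ω_d, ω_d = π/0.00548 = 573 rad/s, so ω_n = ω_d/√(1−ζ²) = 584 rad/s.
t_s ≈ 3/(ζω_n) = 3/(0.192·584) = 0.0267 s.

t_s ≈ 0.0267 s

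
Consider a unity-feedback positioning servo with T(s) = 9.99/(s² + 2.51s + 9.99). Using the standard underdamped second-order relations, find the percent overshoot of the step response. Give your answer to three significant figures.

ω_n = √9.99 = 3.16 rad/s; ζ = 2.51/(2·3.16) = 0.397.
%OS = 100 e^{−πζ/√(1−ζ²)} with ζ = 0.397 gives 25.7%.

%OS ≈ 25.7%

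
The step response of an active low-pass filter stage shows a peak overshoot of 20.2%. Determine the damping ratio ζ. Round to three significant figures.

ζ ≈ 0.454

ζ = −ln(OS)/√(π² + (ln OS)²). With OS = 0.202, ln OS = −1.599 and ζ = 1.599/3.525 = 0.454.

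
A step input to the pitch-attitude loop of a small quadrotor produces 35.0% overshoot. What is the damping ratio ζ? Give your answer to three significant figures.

ζ ≈ 0.317

From %OS = 100·exp(−πζ/√(1−ζ²)), invert to get ζ = −ln(OS)/√(π² + ln²(OS)) with OS = 0.350.
−ln 0.350 = 1.050, so ζ = 1.050/√(π² + 1.102) = 0.317.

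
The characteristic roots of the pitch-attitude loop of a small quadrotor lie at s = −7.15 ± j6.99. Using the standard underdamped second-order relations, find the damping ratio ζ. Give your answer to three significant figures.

ζ ≈ 0.715

With σ = 7.15, ω_d = 6.99: ω_n = √(σ²+ω_d²) = 10.0 rad/s, ζ = σ/ω_n = 0.715.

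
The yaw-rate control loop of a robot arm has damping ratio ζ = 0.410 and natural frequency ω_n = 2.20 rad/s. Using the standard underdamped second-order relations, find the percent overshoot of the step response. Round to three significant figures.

For an underdamped second-order system, %OS = 100·exp(−πζ/√(1−ζ²)).
πζ/√(1−ζ²) = π·0.410/√(1−0.168) = 1.412, so %OS = 100·e^(−1.412) = 24.4%.

%OS ≈ 24.4%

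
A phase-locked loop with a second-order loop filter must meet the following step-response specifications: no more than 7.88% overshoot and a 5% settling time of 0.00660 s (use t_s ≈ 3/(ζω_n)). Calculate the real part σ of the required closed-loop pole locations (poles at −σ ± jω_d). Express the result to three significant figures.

σ ≈ 455

The settling-time spec alone fixes σ = ζω_n = 3/t_s = 3/0.00660 = 455.
(Overshoot then fixes ζ = 0.629 and hence ω_d = σ·√(1−ζ²)/ζ = 562 rad/s.)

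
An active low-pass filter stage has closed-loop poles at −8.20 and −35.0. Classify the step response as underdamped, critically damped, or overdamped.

Since the poles are distinct, negative and real, the response is overdamped.

overdamped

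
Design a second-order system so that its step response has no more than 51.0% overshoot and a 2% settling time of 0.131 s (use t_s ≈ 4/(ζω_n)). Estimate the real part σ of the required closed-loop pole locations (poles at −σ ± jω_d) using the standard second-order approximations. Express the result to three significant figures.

The settling-time spec alone fixes σ = ζω_n = 4/t_s = 4/0.131 = 30.5.
(Overshoot then fixes ζ = 0.210 and hence ω_d = σ·√(1−ζ²)/ζ = 142 rad/s.)

σ ≈ 30.5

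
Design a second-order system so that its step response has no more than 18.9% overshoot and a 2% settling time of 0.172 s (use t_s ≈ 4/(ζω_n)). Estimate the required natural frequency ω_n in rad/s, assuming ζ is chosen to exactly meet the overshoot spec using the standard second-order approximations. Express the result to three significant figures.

ω_n ≈ 49.6 rad/s

ζ = −ln(OS)/√(π² + (ln OS)²). With OS = 0.189, ln OS = −1.666 and ζ = 1.666/3.556 = 0.469.
Then ω_n = 4/(ζ t_s) = 4/(0.469 × 0.172) = 49.6 rad/s.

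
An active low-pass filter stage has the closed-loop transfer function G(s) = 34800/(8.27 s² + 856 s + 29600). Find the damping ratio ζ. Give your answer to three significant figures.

ζ ≈ 0.865

Dividing through by 8.27: denominator becomes s² + 103.5 s + 3579.
So ω_n = √3579 = 59.8 rad/s and ζ = 103.5/(2·59.8) = 0.865.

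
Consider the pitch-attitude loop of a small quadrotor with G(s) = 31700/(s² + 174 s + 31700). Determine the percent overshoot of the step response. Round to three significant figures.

%OS ≈ 17.2%

Matching coefficients with s² + 2ζω_n s + ω_n² gives ω_n² = 31700 ⇒ ω_n = 178 rad/s, and ζ = 174/(2ω_n) = 0.489.
%OS = 100·exp(−πζ/√(1−ζ²)) = 17.2%.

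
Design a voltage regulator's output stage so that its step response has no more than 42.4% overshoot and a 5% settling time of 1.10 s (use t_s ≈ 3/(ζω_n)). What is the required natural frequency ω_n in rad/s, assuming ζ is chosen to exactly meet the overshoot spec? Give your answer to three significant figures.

Inverting the overshoot relation: ζ = |ln 0.424|/√(π² + ln²0.424) = 0.263.
Then ω_n = 3/(ζ t_s) = 3/(0.263 × 1.10) = 10.4 rad/s.

ω_n ≈ 10.4 rad/s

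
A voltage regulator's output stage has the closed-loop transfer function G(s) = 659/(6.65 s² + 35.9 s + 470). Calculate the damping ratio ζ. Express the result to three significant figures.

ζ ≈ 0.321

Dividing through by 6.65: denominator becomes s² + 5.398 s + 70.68.
So ω_n = √70.68 = 8.41 rad/s and ζ = 5.398/(2·8.41) = 0.321.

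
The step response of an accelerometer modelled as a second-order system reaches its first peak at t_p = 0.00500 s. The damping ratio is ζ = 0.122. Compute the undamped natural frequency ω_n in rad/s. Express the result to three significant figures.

Peak time t_p = π/ω_d, so ω_d = π/t_p = π/0.00500 = 628 rad/s.
ω_n = ω_d/√(1−ζ²) = 628/√0.985 = 633 rad/s.

ω_n ≈ 633 rad/s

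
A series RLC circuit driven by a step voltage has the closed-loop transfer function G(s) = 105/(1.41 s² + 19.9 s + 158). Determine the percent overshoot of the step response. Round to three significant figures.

%OS ≈ 6.02%

Dividing through by 1.41: denominator becomes s² + 14.11 s + 112.1.
So ω_n = √112.1 = 10.6 rad/s and ζ = 14.11/(2·10.6) = 0.667.
Overshoot: exp(−π·0.667/√(1−0.667²)) = 0.0602, i.e. 6.02%.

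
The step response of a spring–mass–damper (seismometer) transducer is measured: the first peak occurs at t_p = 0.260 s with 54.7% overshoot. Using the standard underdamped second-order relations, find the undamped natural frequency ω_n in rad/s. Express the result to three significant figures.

ω_n ≈ 12.3 rad/s

From the overshoot, ζ = −ln(OS)/√(π²+ln²(OS)) = 0.189.
From t_p = π/ω_d, ω_d = π/0.260 = 12.1 rad/s, so ω_n = ω_d/√(1−ζ²) = 12.3 rad/s.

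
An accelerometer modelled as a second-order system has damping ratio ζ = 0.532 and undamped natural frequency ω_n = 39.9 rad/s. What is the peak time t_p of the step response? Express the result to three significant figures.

The damped frequency is ω_d = ω_n√(1−ζ²) = 39.9·√(1−0.283) = 33.8 rad/s.
Peak time t_p = π/ω_d = π/33.8 = 0.0930 s.

t_p ≈ 0.0930 s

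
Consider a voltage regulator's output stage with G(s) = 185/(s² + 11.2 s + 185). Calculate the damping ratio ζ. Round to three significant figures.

ζ ≈ 0.412

Comparing the denominator to s² + 2ζω_n s + ω_n²: ω_n = √185 = 13.6 rad/s, and 2ζω_n = 11.2 so ζ = 11.2/(2·13.6) = 0.412.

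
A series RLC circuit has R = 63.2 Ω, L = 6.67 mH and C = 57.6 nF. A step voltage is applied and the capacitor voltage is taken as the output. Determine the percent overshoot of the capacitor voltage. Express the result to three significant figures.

For a series RLC circuit (capacitor voltage as output), ω_n = 1/√(LC) = 1/√(6.67 mH · 57.6 nF) = 51000 rad/s.
ζ = (R/2)·√(C/L) = (63.2/2)·√(57.6 nF/6.67 mH) = 0.0929.
Overshoot: exp(−π·0.0929/√(1−0.0929²)) = 0.746, i.e. 74.6%.

%OS ≈ 74.6%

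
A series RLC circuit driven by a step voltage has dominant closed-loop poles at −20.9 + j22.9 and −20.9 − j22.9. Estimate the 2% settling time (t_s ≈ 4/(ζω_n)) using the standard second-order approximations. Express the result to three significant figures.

For poles at −σ ± jω_d, ζω_n = σ = 20.9, so t_s ≈ 4/σ = 0.191 s.

t_s ≈ 0.191 s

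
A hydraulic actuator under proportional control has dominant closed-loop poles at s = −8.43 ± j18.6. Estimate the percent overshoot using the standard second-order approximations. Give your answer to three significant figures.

%OS ≈ 24.1%

The poles are at −σ ± jω_d with σ = 8.43 and ω_d = 18.6, so ω_n = √(σ²+ω_d²) = 20.4 rad/s and ζ = σ/ω_n = 0.413.
%OS = 100·exp(−πζ/√(1−ζ²)) = 24.1%.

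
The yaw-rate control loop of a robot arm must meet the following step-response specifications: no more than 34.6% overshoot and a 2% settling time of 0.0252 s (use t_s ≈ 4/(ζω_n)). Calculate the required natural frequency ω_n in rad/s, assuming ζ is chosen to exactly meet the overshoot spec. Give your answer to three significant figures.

ω_n ≈ 496 rad/s

From %OS = 100·exp(−πζ/√(1−ζ²)), invert to get ζ = −ln(OS)/√(π² + ln²(OS)) with OS = 0.346.
−ln 0.346 = 1.061, so ζ = 1.061/√(π² + 1.126) = 0.320.
Then ω_n = 4/(ζ t_s) = 4/(0.320 × 0.0252) = 496 rad/s.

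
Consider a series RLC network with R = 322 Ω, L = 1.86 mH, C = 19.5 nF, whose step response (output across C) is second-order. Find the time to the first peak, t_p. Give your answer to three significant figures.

t_p ≈ 0.0000222 s

For a series RLC circuit (capacitor voltage as output), ω_n = 1/√(LC) = 1/√(1.86 mH · 19.5 nF) = 166000 rad/s.
ζ = (R/2)·√(C/L) = (322/2)·√(19.5 nF/1.86 mH) = 0.521.
The damped frequency ω_d = ω_n√(1−ζ²) = 142000 rad/s. t_p = π/ω_d = 0.0000222 s.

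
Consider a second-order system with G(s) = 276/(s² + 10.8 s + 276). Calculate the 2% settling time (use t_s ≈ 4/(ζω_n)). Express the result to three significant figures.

t_s ≈ 0.741 s

Comparing the denominator to s² + 2ζω_n s + ω_n²: ω_n = √276 = 16.6 rad/s, and 2ζω_n = 10.8 so ζ = 10.8/(2·16.6) = 0.325.
t_s ≈ 4/(ζω_n) = 4/(0.325·16.6) = 0.741 s.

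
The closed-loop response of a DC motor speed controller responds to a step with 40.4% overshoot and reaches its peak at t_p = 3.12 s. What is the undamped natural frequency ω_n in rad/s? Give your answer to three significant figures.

ω_n ≈ 1.05 rad/s

From the overshoot, ζ = −ln(OS)/√(π²+ln²(OS)) = 0.277.
From t_p = π/ω_d, ω_d = π/3.12 = 1.01 rad/s, so ω_n = ω_d/√(1−ζ²) = 1.05 rad/s.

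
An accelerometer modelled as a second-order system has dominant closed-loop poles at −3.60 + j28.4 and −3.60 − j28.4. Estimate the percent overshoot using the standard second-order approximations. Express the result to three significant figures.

%OS ≈ 67.2%

The poles are at −σ ± jω_d with σ = 3.60 and ω_d = 28.4, so ω_n = √(σ²+ω_d²) = 28.6 rad/s and ζ = σ/ω_n = 0.126.
Overshoot: exp(−π·0.126/√(1−0.126²)) = 0.672, i.e. 67.2%.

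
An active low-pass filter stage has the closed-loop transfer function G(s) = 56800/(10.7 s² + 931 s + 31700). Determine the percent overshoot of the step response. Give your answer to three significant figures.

Dividing through by 10.7: denominator becomes s² + 87.01 s + 2963.
So ω_n = √2963 = 54.4 rad/s and ζ = 87.01/(2·54.4) = 0.799.
%OS = 100·exp(−πζ/√(1−ζ²)) = 1.53%.

%OS ≈ 1.53%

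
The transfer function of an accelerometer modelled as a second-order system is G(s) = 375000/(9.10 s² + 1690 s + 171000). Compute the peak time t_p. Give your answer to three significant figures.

t_p ≈ 0.0312 s

Dividing through by 9.10: denominator becomes s² + 185.7 s + 18790.
So ω_n = √18790 = 137 rad/s and ζ = 185.7/(2·137) = 0.677.
The damped frequency ω_d = ω_n√(1−ζ²) = 101 rad/s. t_p = π/ω_d = 0.0312 s.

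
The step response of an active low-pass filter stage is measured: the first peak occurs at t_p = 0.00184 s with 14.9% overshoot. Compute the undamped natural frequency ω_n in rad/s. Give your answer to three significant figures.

ω_n ≈ 2000 rad/s

The overshoot fixes ζ = −ln(OS)/√(π²+ln²(OS)) = 0.518.
t_p = π/ω_d ⇒ ω_d = 1710 rad/s; then ω_n = ω_d/√(1−ζ²) = 2000 rad/s.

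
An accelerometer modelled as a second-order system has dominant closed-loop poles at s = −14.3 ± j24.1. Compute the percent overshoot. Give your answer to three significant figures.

The poles are at −σ ± jω_d with σ = 14.3 and ω_d = 24.1, so ω_n = √(σ²+ω_d²) = 28.0 rad/s and ζ = σ/ω_n = 0.510.
%OS = 100·exp(−πζ/√(1−ζ²)) = 15.5%.

%OS ≈ 15.5%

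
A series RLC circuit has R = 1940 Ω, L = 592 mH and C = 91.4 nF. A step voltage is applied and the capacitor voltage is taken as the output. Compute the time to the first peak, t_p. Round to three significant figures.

t_p ≈ 0.000790 s

For a series RLC circuit (capacitor voltage as output), ω_n = 1/√(LC) = 1/√(592 mH · 91.4 nF) = 4300 rad/s.
ζ = (R/2)·√(C/L) = (1940/2)·√(91.4 nF/592 mH) = 0.381.
ω_d = ω_n√(1−ζ²) = 3970 rad/s. t_p = π/ω_d = 0.000790 s.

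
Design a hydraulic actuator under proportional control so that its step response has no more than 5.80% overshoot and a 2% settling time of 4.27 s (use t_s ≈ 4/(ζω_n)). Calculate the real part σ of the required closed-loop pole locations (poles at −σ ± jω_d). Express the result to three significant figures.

σ ≈ 0.937

The settling-time spec alone fixes σ = ζω_n = 4/t_s = 4/4.27 = 0.937.
(Overshoot then fixes ζ = 0.672 and hence ω_d = σ·√(1−ζ²)/ζ = 1.03 rad/s.)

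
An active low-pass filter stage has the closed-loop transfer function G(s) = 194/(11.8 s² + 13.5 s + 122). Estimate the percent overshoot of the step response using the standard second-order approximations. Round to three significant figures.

%OS ≈ 56.7%

Dividing through by 11.8: denominator becomes s² + 1.144 s + 10.34.
So ω_n = √10.34 = 3.22 rad/s and ζ = 1.144/(2·3.22) = 0.178.
%OS = 100 e^{−πζ/√(1−ζ²)} with ζ = 0.178 gives 56.7%.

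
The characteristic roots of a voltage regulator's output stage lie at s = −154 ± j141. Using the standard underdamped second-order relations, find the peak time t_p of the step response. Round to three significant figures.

t_p = π/ω_d with ω_d = 141 (the imaginary part), so t_p = 0.0223 s.

t_p ≈ 0.0223 s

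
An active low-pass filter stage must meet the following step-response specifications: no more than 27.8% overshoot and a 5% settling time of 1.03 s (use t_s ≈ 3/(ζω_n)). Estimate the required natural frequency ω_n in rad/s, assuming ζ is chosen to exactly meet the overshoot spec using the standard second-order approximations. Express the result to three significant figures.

ω_n ≈ 7.72 rad/s

Inverting the overshoot relation: ζ = |ln 0.278|/√(π² + ln²0.278) = 0.377.
Then ω_n = 3/(ζ t_s) = 3/(0.377 × 1.03) = 7.72 rad/s.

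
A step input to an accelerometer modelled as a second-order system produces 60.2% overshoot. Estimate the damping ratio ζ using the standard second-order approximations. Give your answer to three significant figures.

ζ ≈ 0.159

Inverting the overshoot relation: ζ = |ln 0.602|/√(π² + ln²0.602) = 0.159.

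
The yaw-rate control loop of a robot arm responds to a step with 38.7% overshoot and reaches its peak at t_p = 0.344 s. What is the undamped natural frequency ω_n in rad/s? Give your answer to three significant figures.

The overshoot fixes ζ = −ln(OS)/√(π²+ln²(OS)) = 0.289.
t_p = π/ω_d ⇒ ω_d = 9.13 rad/s; then ω_n = ω_d/√(1−ζ²) = 9.54 rad/s.

ω_n ≈ 9.54 rad/s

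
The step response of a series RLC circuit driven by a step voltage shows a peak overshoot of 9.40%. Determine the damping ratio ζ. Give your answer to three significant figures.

From %OS = 100·exp(−πζ/√(1−ζ²)), invert to get ζ = −ln(OS)/√(π² + ln²(OS)) with OS = 0.0940.
−ln 0.0940 = 2.364, so ζ = 2.364/√(π² + 5.591) = 0.601.

ζ ≈ 0.601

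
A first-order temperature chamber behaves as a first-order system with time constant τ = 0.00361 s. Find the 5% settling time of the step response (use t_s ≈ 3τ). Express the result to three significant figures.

t_s ≈ 0.0108 s

t_s ≈ 3τ = 0.0108 s.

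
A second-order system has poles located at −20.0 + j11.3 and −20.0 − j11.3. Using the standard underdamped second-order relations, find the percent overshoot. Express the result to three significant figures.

With σ = 20.0, ω_d = 11.3: ω_n = √(σ²+ω_d²) = 23.0 rad/s, ζ = σ/ω_n = 0.871.
Overshoot: exp(−π·0.871/√(1−0.871²)) = 0.00385, i.e. 0.385%.

%OS ≈ 0.385%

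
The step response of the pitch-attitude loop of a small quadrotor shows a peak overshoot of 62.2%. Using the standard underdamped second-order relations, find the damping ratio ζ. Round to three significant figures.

ζ = −ln(OS)/√(π² + (ln OS)²). With OS = 0.622, ln OS = −0.4748 and ζ = 0.4748/3.177 = 0.149.

ζ ≈ 0.149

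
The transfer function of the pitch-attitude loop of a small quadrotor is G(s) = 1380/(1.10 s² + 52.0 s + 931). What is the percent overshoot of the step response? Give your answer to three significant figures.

Dividing through by 1.10: denominator becomes s² + 47.27 s + 846.4.
So ω_n = √846.4 = 29.1 rad/s and ζ = 47.27/(2·29.1) = 0.812.
%OS = 100 e^{−πζ/√(1−ζ²)} with ζ = 0.812 gives 1.26%.

%OS ≈ 1.26%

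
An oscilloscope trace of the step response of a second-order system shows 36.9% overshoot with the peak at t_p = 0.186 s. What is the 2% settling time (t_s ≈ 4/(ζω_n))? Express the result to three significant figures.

t_s ≈ 0.746 s

ζ from %OS: ζ = |ln 0.369|/√(π²+ln²0.369) = 0.302.
t_p = π/ω_d ⇒ ω_d = 16.9 rad/s; then ω_n = ω_d/√(1−ζ²) = 17.7 rad/s.
t_s ≈ 4/(ζω_n) = 4/(0.302·17.7) = 0.746 s.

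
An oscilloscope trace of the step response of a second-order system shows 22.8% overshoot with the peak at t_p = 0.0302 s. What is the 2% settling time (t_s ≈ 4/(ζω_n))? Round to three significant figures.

t_s ≈ 0.0817 s

ζ from %OS: ζ = |ln 0.228|/√(π²+ln²0.228) = 0.426.
From t_p = π/ω_d, ω_d = π/0.0302 = 104 rad/s, so ω_n = ω_d/√(1−ζ²) = 115 rad/s.
t_s ≈ 4/(ζω_n) = 4/(0.426·115) = 0.0817 s.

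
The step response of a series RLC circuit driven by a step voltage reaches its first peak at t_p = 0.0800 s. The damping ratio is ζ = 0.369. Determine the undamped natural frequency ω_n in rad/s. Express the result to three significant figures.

Peak time t_p = π/ω_d, so ω_d = π/t_p = π/0.0800 = 39.3 rad/s.
ω_n = ω_d/√(1−ζ²) = 39.3/√0.864 = 42.3 rad/s.

ω_n ≈ 42.3 rad/s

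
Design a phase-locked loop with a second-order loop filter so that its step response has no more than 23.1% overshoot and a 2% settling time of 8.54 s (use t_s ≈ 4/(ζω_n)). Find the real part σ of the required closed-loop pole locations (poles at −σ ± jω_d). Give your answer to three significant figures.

σ ≈ 0.468

The settling-time spec alone fixes σ = ζω_n = 4/t_s = 4/8.54 = 0.468.
(Overshoot then fixes ζ = 0.423 and hence ω_d = σ·√(1−ζ²)/ζ = 1.00 rad/s.)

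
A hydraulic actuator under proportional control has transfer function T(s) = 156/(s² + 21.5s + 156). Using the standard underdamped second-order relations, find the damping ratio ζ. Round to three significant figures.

Comparing the denominator to s² + 2ζω_n s + ω_n²: ω_n = √156 = 12.5 rad/s, and 2ζω_n = 21.5 so ζ = 21.5/(2·12.5) = 0.861.

ζ ≈ 0.861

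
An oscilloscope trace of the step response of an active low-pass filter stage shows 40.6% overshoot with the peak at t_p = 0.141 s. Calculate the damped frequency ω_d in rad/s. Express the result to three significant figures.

t_p = π/ω_d, so ω_d = π/0.141 = 22.3 rad/s.

ω_d ≈ 22.3 rad/s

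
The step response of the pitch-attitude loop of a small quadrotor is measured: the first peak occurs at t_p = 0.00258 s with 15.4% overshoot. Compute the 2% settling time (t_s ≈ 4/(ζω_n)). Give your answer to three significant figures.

The overshoot fixes ζ = −ln(OS)/√(π²+ln²(OS)) = 0.512.
From t_p = π/ω_d, ω_d = π/0.00258 = 1220 rad/s, so ω_n = ω_d/√(1−ζ²) = 1420 rad/s.
t_s ≈ 4/(ζω_n) = 4/(0.512·1420) = 0.00552 s.

t_s ≈ 0.00552 s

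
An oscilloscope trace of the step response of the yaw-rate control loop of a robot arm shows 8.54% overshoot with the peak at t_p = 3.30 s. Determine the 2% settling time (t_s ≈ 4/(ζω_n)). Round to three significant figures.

t_s ≈ 5.36 s

The overshoot fixes ζ = −ln(OS)/√(π²+ln²(OS)) = 0.617.
t_p = π/ω_d ⇒ ω_d = 0.952 rad/s; then ω_n = ω_d/√(1−ζ²) = 1.21 rad/s.
t_s ≈ 4/(ζω_n) = 4/(0.617·1.21) = 5.36 s.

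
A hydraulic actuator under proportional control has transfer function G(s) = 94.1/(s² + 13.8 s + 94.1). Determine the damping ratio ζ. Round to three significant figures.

ζ ≈ 0.711

Matching coefficients with s² + 2ζω_n s + ω_n² gives ω_n² = 94.1 ⇒ ω_n = 9.70 rad/s, and ζ = 13.8/(2ω_n) = 0.711.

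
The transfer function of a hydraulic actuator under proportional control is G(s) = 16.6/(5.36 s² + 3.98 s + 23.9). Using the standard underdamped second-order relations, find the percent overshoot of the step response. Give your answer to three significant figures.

Dividing through by 5.36: denominator becomes s² + 0.7425 s + 4.459.
So ω_n = √4.459 = 2.11 rad/s and ζ = 0.7425/(2·2.11) = 0.176.
%OS = 100·exp(−πζ/√(1−ζ²)) = 57.1%.

%OS ≈ 57.1%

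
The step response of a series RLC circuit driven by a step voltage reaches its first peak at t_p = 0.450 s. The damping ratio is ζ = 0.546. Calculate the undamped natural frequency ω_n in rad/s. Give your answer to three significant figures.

ω_n ≈ 8.33 rad/s

Peak time t_p = π/ω_d, so ω_d = π/t_p = π/0.450 = 6.98 rad/s.
ω_n = ω_d/√(1−ζ²) = 6.98/√0.702 = 8.33 rad/s.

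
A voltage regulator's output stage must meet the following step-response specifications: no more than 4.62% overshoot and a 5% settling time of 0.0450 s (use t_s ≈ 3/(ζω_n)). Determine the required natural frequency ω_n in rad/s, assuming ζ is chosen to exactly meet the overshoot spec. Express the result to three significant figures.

From %OS = 100·exp(−πζ/√(1−ζ²)), invert to get ζ = −ln(OS)/√(π² + ln²(OS)) with OS = 0.0462.
−ln 0.0462 = 3.075, so ζ = 3.075/√(π² + 9.454) = 0.699.
From t_s ≈ 3/(ζω_n): ω_n = 3/(ζ·t_s) = 3/(0.699·0.0450) = 95.3 rad/s.

ω_n ≈ 95.3 rad/s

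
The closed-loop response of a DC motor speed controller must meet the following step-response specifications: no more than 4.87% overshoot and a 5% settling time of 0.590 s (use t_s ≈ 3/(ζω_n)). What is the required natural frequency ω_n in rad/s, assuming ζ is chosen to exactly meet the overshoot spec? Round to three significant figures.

ω_n ≈ 7.33 rad/s

ζ = −ln(OS)/√(π² + (ln OS)²). With OS = 0.0487, ln OS = −3.022 and ζ = 3.022/4.359 = 0.693.
Then ω_n = 3/(ζ t_s) = 3/(0.693 × 0.590) = 7.33 rad/s.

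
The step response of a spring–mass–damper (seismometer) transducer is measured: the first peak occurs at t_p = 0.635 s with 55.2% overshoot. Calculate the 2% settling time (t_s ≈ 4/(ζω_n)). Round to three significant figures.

t_s ≈ 4.27 s

ζ from %OS: ζ = |ln 0.552|/√(π²+ln²0.552) = 0.186.
t_p = π/ω_d ⇒ ω_d = 4.95 rad/s; then ω_n = ω_d/√(1−ζ²) = 5.04 rad/s.
t_s ≈ 4/(ζω_n) = 4/(0.186·5.04) = 4.27 s.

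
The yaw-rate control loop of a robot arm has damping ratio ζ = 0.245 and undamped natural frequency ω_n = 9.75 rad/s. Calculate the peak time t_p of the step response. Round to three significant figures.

t_p ≈ 0.332 s

The damped frequency is ω_d = ω_n√(1−ζ²) = 9.75·√(1−0.0600) = 9.45 rad/s.
Peak time t_p = π/ω_d = π/9.45 = 0.332 s.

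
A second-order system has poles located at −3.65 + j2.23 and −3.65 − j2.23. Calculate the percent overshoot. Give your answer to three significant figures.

With σ = 3.65, ω_d = 2.23: ω_n = √(σ²+ω_d²) = 4.28 rad/s, ζ = σ/ω_n = 0.853.
Overshoot: exp(−π·0.853/√(1−0.853²)) = 0.00585, i.e. 0.585%.

%OS ≈ 0.585%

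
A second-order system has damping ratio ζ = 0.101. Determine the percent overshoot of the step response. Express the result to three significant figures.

%OS ≈ 72.7%

For an underdamped second-order system, %OS = 100·exp(−πζ/√(1−ζ²)).
πζ/√(1−ζ²) = π·0.101/√(1−0.0102) = 0.3189, so %OS = 100·e^(−0.3189) = 72.7%.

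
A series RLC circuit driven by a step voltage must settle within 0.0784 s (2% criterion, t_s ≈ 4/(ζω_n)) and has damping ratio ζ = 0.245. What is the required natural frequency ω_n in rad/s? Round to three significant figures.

ω_n ≈ 208 rad/s

Rearranging t_s ≈ 4/(ζω_n) gives ω_n = 4/(ζ·t_s) = 4/(0.245 × 0.0784) = 208 rad/s.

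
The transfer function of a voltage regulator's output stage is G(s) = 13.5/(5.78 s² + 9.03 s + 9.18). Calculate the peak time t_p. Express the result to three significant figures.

Dividing through by 5.78: denominator becomes s² + 1.562 s + 1.588.
So ω_n = √1.588 = 1.26 rad/s and ζ = 1.562/(2·1.26) = 0.620.
ω_d = ω_n√(1−ζ²) = 0.989 rad/s. t_p = π/ω_d = 3.18 s.

t_p ≈ 3.18 s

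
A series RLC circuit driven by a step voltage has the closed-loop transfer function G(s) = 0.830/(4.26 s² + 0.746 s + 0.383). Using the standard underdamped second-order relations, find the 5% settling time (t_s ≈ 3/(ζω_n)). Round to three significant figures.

Dividing through by 4.26: denominator becomes s² + 0.1751 s + 0.08991.
So ω_n = √0.08991 = 0.300 rad/s and ζ = 0.1751/(2·0.300) = 0.292.
t_s ≈ 3/(ζω_n) = 34.3 s.

t_s ≈ 34.3 s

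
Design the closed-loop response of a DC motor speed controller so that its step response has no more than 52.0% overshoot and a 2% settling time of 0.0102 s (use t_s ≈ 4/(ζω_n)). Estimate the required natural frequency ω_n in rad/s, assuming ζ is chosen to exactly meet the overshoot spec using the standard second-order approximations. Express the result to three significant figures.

ω_n ≈ 1920 rad/s

Inverting the overshoot relation: ζ = |ln 0.520|/√(π² + ln²0.520) = 0.204.
From t_s ≈ 4/(ζω_n): ω_n = 4/(ζ·t_s) = 4/(0.204·0.0102) = 1920 rad/s.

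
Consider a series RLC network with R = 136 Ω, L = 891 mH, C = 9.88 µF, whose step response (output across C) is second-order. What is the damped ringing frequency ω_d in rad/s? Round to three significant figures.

ω_d ≈ 328 rad/s

For a series RLC circuit (capacitor voltage as output), ω_n = 1/√(LC) = 1/√(891 mH · 9.88 µF) = 337 rad/s.
ζ = (R/2)·√(C/L) = (136/2)·√(9.88 µF/891 mH) = 0.226.
ω_d = 337·√(1 − 0.226²) = 328 rad/s.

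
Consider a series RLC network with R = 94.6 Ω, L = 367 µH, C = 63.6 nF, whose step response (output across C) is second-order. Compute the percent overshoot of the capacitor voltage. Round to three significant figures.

%OS ≈ 8.21%

For a series RLC circuit (capacitor voltage as output), ω_n = 1/√(LC) = 1/√(367 µH · 63.6 nF) = 207000 rad/s.
ζ = (R/2)·√(C/L) = (94.6/2)·√(63.6 nF/367 µH) = 0.623.
%OS = 100 e^{−πζ/√(1−ζ²)} with ζ = 0.623 gives 8.21%.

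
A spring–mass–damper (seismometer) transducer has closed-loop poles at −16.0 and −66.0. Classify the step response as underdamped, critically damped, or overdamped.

overdamped

Since the poles are distinct, negative and real, the response is overdamped.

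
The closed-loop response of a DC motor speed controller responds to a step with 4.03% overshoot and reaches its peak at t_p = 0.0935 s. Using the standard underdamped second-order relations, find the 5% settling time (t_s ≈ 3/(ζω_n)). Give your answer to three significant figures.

t_s ≈ 0.0873 s

From the overshoot, ζ = −ln(OS)/√(π²+ln²(OS)) = 0.715.
From t_p = π/ω_d, ω_d = π/0.0935 = 33.6 rad/s, so ω_n = ω_d/√(1−ζ²) = 48.0 rad/s.
t_s ≈ 3/(ζω_n) = 3/(0.715·48.0) = 0.0873 s.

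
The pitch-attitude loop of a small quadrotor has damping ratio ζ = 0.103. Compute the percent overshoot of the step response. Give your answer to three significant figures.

%OS ≈ 72.2%

For an underdamped second-order system, %OS = 100·exp(−πζ/√(1−ζ²)).
πζ/√(1−ζ²) = π·0.103/√(1−0.0106) = 0.3253, so %OS = 100·e^(−0.3253) = 72.2%.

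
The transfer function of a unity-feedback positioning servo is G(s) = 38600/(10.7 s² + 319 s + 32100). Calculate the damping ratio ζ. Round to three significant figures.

Dividing through by 10.7: denominator becomes s² + 29.81 s + 3000.
So ω_n = √3000 = 54.8 rad/s and ζ = 29.81/(2·54.8) = 0.272.

ζ ≈ 0.272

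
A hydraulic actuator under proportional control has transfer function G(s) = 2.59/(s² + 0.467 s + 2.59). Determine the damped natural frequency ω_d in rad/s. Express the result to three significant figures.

ω_d ≈ 1.59 rad/s

Comparing the denominator to s² + 2ζω_n s + ω_n²: ω_n = √2.59 = 1.61 rad/s, and 2ζω_n = 0.467 so ζ = 0.467/(2·1.61) = 0.145.
The damped frequency ω_d = ω_n√(1−ζ²) = 1.59 rad/s.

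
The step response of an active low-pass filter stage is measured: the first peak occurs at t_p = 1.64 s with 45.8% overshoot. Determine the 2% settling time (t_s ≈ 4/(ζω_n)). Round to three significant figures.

The overshoot fixes ζ = −ln(OS)/√(π²+ln²(OS)) = 0.241.
From t_p = π/ω_d, ω_d = π/1.64 = 1.92 rad/s, so ω_n = ω_d/√(1−ζ²) = 1.97 rad/s.
t_s ≈ 4/(ζω_n) = 4/(0.241·1.97) = 8.40 s.

t_s ≈ 8.40 s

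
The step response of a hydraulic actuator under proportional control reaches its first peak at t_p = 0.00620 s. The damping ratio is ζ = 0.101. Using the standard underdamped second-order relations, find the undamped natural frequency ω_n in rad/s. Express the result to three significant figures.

Peak time t_p = π/ω_d, so ω_d = π/t_p = π/0.00620 = 507 rad/s.
ω_n = ω_d/√(1−ζ²) = 507/√0.990 = 509 rad/s.

ω_n ≈ 509 rad/s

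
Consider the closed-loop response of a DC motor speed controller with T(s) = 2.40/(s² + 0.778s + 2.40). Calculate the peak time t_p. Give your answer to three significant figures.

t_p ≈ 2.10 s

ω_n = √2.40 = 1.55 rad/s; ζ = 0.778/(2·1.55) = 0.251.
ω_d = 1.55·√(1 − 0.251²) = 1.50 rad/s. Then t_p = π/ω_d = 2.10 s.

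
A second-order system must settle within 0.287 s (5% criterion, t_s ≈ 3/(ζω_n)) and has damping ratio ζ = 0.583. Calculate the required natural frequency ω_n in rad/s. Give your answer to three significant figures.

ω_n ≈ 17.9 rad/s

Rearranging t_s ≈ 3/(ζω_n) gives ω_n = 3/(ζ·t_s) = 3/(0.583 × 0.287) = 17.9 rad/s.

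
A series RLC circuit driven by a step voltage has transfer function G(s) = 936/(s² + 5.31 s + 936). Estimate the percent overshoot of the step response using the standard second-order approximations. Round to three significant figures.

Matching coefficients with s² + 2ζω_n s + ω_n² gives ω_n² = 936 ⇒ ω_n = 30.6 rad/s, and ζ = 5.31/(2ω_n) = 0.0868.
%OS = 100·exp(−πζ/√(1−ζ²)) = 76.1%.

%OS ≈ 76.1%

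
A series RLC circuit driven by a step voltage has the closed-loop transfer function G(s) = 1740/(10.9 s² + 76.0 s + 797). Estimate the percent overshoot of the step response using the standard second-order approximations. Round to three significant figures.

%OS ≈ 24.6%

Dividing through by 10.9: denominator becomes s² + 6.972 s + 73.12.
So ω_n = √73.12 = 8.55 rad/s and ζ = 6.972/(2·8.55) = 0.408.
%OS = 100·exp(−πζ/√(1−ζ²)) = 24.6%.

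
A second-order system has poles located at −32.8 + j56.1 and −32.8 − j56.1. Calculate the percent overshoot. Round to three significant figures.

%OS ≈ 15.9%

|pole| = ω_n = √(32.8² + 56.1²) = 65.0 rad/s; ζ = cos θ = σ/ω_n = 0.505.
%OS = 100·exp(−πζ/√(1−ζ²)) = 15.9%.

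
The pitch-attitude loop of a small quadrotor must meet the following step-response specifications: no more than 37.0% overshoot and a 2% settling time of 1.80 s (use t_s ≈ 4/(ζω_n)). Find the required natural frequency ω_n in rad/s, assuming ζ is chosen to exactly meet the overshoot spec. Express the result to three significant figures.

ω_n ≈ 7.36 rad/s

From %OS = 100·exp(−πζ/√(1−ζ²)), invert to get ζ = −ln(OS)/√(π² + ln²(OS)) with OS = 0.370.
−ln 0.370 = 0.9943, so ζ = 0.9943/√(π² + 0.9885) = 0.302.
Then ω_n = 4/(ζ t_s) = 4/(0.302 × 1.80) = 7.36 rad/s.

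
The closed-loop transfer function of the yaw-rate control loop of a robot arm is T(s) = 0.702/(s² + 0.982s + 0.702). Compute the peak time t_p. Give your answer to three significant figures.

ω_n = √0.702 = 0.838 rad/s; ζ = 0.982/(2·0.838) = 0.586.
The damped frequency ω_d = ω_n√(1−ζ²) = 0.679 rad/s. Then t_p = π/ω_d = 4.63 s.

t_p ≈ 4.63 s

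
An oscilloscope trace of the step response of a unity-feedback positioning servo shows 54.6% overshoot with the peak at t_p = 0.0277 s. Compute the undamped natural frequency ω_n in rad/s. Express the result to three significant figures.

From the overshoot, ζ = −ln(OS)/√(π²+ln²(OS)) = 0.189.
t_p = π/ω_d ⇒ ω_d = 113 rad/s; then ω_n = ω_d/√(1−ζ²) = 115 rad/s.

ω_n ≈ 115 rad/s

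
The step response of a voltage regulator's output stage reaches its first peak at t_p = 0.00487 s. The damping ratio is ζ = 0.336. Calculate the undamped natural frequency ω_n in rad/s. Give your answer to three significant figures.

Peak time t_p = π/ω_d, so ω_d = π/t_p = π/0.00487 = 645 rad/s.
ω_n = ω_d/√(1−ζ²) = 645/√0.887 = 685 rad/s.

ω_n ≈ 685 rad/s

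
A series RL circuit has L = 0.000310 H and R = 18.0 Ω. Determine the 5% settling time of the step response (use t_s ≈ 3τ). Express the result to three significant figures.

τ = L/R = 0.000310/18.0 = 0.0000172 s.
t_s ≈ 3τ = 0.0000517 s.

t_s ≈ 0.0000517 s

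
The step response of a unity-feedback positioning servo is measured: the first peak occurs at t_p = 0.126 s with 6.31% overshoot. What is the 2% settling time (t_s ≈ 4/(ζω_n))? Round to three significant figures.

From the overshoot, ζ = −ln(OS)/√(π²+ln²(OS)) = 0.660.
t_p = π/ω_d ⇒ ω_d = 24.9 rad/s; then ω_n = ω_d/√(1−ζ²) = 33.2 rad/s.
t_s ≈ 4/(ζω_n) = 4/(0.660·33.2) = 0.182 s.

t_s ≈ 0.182 s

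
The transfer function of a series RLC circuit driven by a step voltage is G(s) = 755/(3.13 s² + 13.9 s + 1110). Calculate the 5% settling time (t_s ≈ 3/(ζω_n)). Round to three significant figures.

t_s ≈ 1.35 s

Dividing through by 3.13: denominator becomes s² + 4.441 s + 354.6.
So ω_n = √354.6 = 18.8 rad/s and ζ = 4.441/(2·18.8) = 0.118.
t_s ≈ 3/(ζω_n) = 1.35 s.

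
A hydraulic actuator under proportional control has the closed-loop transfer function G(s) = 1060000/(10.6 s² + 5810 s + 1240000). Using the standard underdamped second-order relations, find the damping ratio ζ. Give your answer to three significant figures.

Dividing through by 10.6: denominator becomes s² + 548.1 s + 117000.
So ω_n = √117000 = 342 rad/s and ζ = 548.1/(2·342) = 0.801.

ζ ≈ 0.801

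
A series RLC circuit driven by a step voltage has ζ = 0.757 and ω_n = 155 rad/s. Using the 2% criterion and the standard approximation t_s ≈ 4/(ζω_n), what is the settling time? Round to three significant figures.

t_s ≈ 0.0341 s

t_s ≈ 4/(ζω_n) = 4/(0.757 × 155) = 0.0341 s.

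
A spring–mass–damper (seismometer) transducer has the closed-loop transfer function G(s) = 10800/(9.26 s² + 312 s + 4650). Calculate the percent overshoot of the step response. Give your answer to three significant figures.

Dividing through by 9.26: denominator becomes s² + 33.69 s + 502.2.
So ω_n = √502.2 = 22.4 rad/s and ζ = 33.69/(2·22.4) = 0.752.
Overshoot: exp(−π·0.752/√(1−0.752²)) = 0.0278, i.e. 2.78%.

%OS ≈ 2.78%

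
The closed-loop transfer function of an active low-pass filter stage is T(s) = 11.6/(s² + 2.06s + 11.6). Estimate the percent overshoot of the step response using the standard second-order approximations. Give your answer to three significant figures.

%OS ≈ 36.9%

Comparing the denominator to s² + 2ζω_n s + ω_n²: ω_n = √11.6 = 3.41 rad/s, and 2ζω_n = 2.06 so ζ = 2.06/(2·3.41) = 0.302.
%OS = 100·exp(−πζ/√(1−ζ²)) = 36.9%.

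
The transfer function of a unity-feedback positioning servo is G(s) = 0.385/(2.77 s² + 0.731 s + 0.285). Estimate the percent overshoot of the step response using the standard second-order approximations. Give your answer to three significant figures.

Dividing through by 2.77: denominator becomes s² + 0.2639 s + 0.1029.
So ω_n = √0.1029 = 0.321 rad/s and ζ = 0.2639/(2·0.321) = 0.411.
%OS = 100·exp(−πζ/√(1−ζ²)) = 24.2%.

%OS ≈ 24.2%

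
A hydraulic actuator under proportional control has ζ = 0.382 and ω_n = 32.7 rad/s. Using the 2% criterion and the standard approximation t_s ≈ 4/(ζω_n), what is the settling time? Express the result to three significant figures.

t_s ≈ 4/(ζω_n) = 4/(0.382 × 32.7) = 0.320 s.

t_s ≈ 0.320 s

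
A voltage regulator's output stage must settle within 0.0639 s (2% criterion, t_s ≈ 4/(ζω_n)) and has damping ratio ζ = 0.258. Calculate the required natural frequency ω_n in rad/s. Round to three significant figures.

ω_n ≈ 243 rad/s

Rearranging t_s ≈ 4/(ζω_n) gives ω_n = 4/(ζ·t_s) = 4/(0.258 × 0.0639) = 243 rad/s.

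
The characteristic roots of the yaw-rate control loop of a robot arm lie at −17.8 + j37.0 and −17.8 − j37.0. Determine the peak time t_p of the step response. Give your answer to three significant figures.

t_p = π/ω_d with ω_d = 37.0 (the imaginary part), so t_p = 0.0849 s.

t_p ≈ 0.0849 s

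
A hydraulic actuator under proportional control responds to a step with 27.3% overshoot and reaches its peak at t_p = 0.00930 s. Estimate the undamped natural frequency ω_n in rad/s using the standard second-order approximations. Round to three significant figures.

The overshoot fixes ζ = −ln(OS)/√(π²+ln²(OS)) = 0.382.
From t_p = π/ω_d, ω_d = π/0.00930 = 338 rad/s, so ω_n = ω_d/√(1−ζ²) = 366 rad/s.

ω_n ≈ 366 rad/s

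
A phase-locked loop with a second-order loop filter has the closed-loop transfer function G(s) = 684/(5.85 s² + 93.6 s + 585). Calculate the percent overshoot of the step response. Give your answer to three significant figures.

%OS ≈ 1.52%

Dividing through by 5.85: denominator becomes s² + 16.00 s + 100.0.
So ω_n = √100.0 = 10.0 rad/s and ζ = 16.00/(2·10.0) = 0.800.
%OS = 100 e^{−πζ/√(1−ζ²)} with ζ = 0.800 gives 1.52%.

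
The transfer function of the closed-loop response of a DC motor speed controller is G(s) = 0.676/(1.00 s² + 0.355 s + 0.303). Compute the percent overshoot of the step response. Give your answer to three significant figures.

Dividing through by 1.00: denominator becomes s² + 0.3550 s + 0.3030.
So ω_n = √0.3030 = 0.550 rad/s and ζ = 0.3550/(2·0.550) = 0.322.
%OS = 100 e^{−πζ/√(1−ζ²)} with ζ = 0.322 gives 34.3%.

%OS ≈ 34.3%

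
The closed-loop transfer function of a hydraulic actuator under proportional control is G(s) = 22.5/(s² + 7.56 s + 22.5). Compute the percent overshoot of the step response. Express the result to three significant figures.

%OS ≈ 1.59%

ω_n = √22.5 = 4.74 rad/s; ζ = 7.56/(2·4.74) = 0.797.
Overshoot: exp(−π·0.797/√(1−0.797²)) = 0.0159, i.e. 1.59%.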